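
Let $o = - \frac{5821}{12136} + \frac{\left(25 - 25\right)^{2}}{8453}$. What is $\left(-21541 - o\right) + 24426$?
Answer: $\frac{35018181}{12136} \approx 2885.5$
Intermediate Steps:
$o = - \frac{5821}{12136}$ ($o = \left(-5821\right) \frac{1}{12136} + 0^{2} \cdot \frac{1}{8453} = - \frac{5821}{12136} + 0 \cdot \frac{1}{8453} = - \frac{5821}{12136} + 0 = - \frac{5821}{12136} \approx -0.47965$)
$\left(-21541 - o\right) + 24426 = \left(-21541 - - \frac{5821}{12136}\right) + 24426 = \left(-21541 + \frac{5821}{12136}\right) + 24426 = - \frac{261415755}{12136} + 24426 = \frac{35018181}{12136}$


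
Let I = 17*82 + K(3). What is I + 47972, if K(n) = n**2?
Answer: 49375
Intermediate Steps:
I = 1403 (I = 17*82 + 3**2 = 1394 + 9 = 1403)
I + 47972 = 1403 + 47972 = 49375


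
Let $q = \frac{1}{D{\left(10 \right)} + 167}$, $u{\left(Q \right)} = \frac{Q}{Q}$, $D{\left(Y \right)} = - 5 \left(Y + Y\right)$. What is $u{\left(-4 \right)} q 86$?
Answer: $\frac{86}{67} \approx 1.2836$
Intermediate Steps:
$D{\left(Y \right)} = - 10 Y$ ($D{\left(Y \right)} = - 5 \cdot 2 Y = - 10 Y$)
$u{\left(Q \right)} = 1$
$q = \frac{1}{67}$ ($q = \frac{1}{\left(-10\right) 10 + 167} = \frac{1}{-100 + 167} = \frac{1}{67} \approx 0.014925$)
$u{\left(-4 \right)} q 86 = 1 \cdot \frac{1}{67} \cdot 86 = \frac{1}{67} \cdot 86 = \frac{86}{67}$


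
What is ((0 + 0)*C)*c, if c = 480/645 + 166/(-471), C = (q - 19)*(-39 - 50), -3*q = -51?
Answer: 0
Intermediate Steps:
q = 17 (q = -1/3*(-51) = 17)
C = 178 (C = (17 - 19)*(-39 - 50) = -2*(-89) = 178)
c = 7934/20253 (c = 480*(1/645) + 166*(-1/471) = 32/43 - 166/471 = 7934/20253 ≈ 0.39174)
((0 + 0)*C)*c = ((0 + 0)*178)*(7934/20253) = (0*178)*(7934/20253) = 0*(7934/20253) = 0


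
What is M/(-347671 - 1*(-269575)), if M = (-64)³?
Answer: 16384/4881 ≈ 3.3567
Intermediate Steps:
M = -262144
M/(-347671 - 1*(-269575)) = -262144/(-347671 - 1*(-269575)) = -262144/(-347671 + 269575) = -262144/(-78096) = -262144*(-1/78096) = 16384/4881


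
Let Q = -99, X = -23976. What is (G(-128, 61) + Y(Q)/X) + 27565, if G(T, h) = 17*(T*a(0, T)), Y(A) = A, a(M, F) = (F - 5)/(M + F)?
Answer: 67409867/2664 ≈ 25304.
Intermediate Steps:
a(M, F) = (-5 + F)/(F + M)
G(T, h) = -85 + 17*T (G(T, h) = 17*(T*((-5 + T)/(T + 0))) = 17*(T*((-5 + T)/T)) = 17*(-5 + T) = -85 + 17*T)
(G(-128, 61) + Y(Q)/X) + 27565 = ((-85 + 17*(-128)) - 99/(-23976)) + 27565 = ((-85 - 2176) - 99*(-1/23976)) + 27565 = (-2261 + 11/2664) + 27565 = -6023293/2664 + 27565 = 67409867/2664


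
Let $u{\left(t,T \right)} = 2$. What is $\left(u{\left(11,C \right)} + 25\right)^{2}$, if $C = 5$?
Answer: $729$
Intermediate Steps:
$\left(u{\left(11,C \right)} + 25\right)^{2} = \left(2 + 25\right)^{2} = 27^{2} = 729$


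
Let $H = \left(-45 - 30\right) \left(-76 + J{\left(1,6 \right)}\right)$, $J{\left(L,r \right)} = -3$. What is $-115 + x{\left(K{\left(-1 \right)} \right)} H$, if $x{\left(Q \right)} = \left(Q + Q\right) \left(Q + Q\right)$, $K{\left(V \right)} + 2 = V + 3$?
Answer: $-115$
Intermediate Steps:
$K{\left(V \right)} = 1 + V$ ($K{\left(V \right)} = -2 + \left(V + 3\right) = -2 + \left(3 + V\right) = 1 + V$)
$x{\left(Q \right)} = 4 Q^{2}$ ($x{\left(Q \right)} = 2 Q 2 Q = 4 Q^{2}$)
$H = 5925$ ($H = \left(-45 - 30\right) \left(-76 - 3\right) = \left(-75\right) \left(-79\right) = 5925$)
$-115 + x{\left(K{\left(-1 \right)} \right)} H = -115 + 4 \left(1 - 1\right)^{2} \cdot 5925 = -115 + 4 \cdot 0^{2} \cdot 5925 = -115 + 4 \cdot 0 \cdot 5925 = -115 + 0 \cdot 5925 = -115 + 0 = -115$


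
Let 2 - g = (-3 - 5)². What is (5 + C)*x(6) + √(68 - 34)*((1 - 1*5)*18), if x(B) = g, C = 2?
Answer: -434 - 72*√34 ≈ -853.83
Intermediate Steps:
g = -62 (g = 2 - (-3 - 5)² = 2 - 1*(-8)² = 2 - 1*64 = 2 - 64 = -62)
x(B) = -62
(5 + C)*x(6) + √(68 - 34)*((1 - 1*5)*18) = (5 + 2)*(-62) + √(68 - 34)*((1 - 1*5)*18) = 7*(-62) + √34*((1 - 5)*18) = -434 + √34*(-4*18) = -434 + √34*(-72) = -434 - 72*√34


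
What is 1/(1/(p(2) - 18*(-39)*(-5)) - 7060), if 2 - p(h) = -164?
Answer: -3344/23608641 ≈ -0.00014164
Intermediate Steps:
p(h) = 166 (p(h) = 2 - 1*(-164) = 2 + 164 = 166)
1/(1/(p(2) - 18*(-39)*(-5)) - 7060) = 1/(1/(166 - 18*(-39)*(-5)) - 7060) = 1/(1/(166 + 702*(-5)) - 7060) = 1/(1/(166 - 3510) - 7060) = 1/(1/(-3344) - 7060) = 1/(-1/3344 - 7060) = 1/(-23608641/3344) = -3344/23608641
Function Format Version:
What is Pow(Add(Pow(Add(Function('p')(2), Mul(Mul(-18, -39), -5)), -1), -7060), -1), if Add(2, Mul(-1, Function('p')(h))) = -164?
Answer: Rational(-3344, 23608641) ≈ -0.00014164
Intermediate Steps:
Function('p')(h) = 166 (Function('p')(h) = Add(2, Mul(-1, -164)) = Add(2, 164) = 166)
Pow(Add(Pow(Add(Function('p')(2), Mul(Mul(-18, -39), -5)), -1), -7060), -1) = Pow(Add(Pow(Add(166, Mul(Mul(-18, -39), -5)), -1), -7060), -1) = Pow(Add(Pow(Add(166, Mul(702, -5)), -1), -7060), -1) = Pow(Add(Pow(Add(166, -3510), -1), -7060), -1) = Pow(Add(Pow(-3344, -1), -7060), -1) = Pow(Add(Rational(-1, 3344), -7060), -1) = Pow(Rational(-23608641, 3344), -1) = Rational(-3344, 23608641)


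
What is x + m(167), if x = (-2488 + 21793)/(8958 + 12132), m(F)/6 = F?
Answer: 1410099/1406 ≈ 1002.9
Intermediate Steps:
m(F) = 6*F
x = 1287/1406 (x = 19305/21090 = 19305*(1/21090) = 1287/1406 ≈ 0.91536)
x + m(167) = 1287/1406 + 6*167 = 1287/1406 + 1002 = 1410099/1406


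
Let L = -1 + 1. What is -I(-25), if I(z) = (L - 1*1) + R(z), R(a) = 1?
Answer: 0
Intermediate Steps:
L = 0
I(z) = 0 (I(z) = (0 - 1*1) + 1 = (0 - 1) + 1 = -1 + 1 = 0)
-I(-25) = -1*0 = 0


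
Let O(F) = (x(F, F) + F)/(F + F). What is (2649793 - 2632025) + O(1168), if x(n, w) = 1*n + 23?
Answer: 41508407/2336 ≈ 17769.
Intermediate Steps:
x(n, w) = 23 + n (x(n, w) = n + 23 = 23 + n)
O(F) = (23 + 2*F)/(2*F) (O(F) = ((23 + F) + F)/(F + F) = (23 + 2*F)/((2*F)) = (23 + 2*F)*(1/(2*F)) = (23 + 2*F)/(2*F))
(2649793 - 2632025) + O(1168) = (2649793 - 2632025) + (23/2 + 1168)/1168 = 17768 + (1/1168)*(2359/2) = 17768 + 2359/2336 = 41508407/2336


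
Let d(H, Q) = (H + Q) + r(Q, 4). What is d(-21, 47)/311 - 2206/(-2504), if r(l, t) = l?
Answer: 434429/389372 ≈ 1.1157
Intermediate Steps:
d(H, Q) = H + 2*Q (d(H, Q) = (H + Q) + Q = H + 2*Q)
d(-21, 47)/311 - 2206/(-2504) = (-21 + 2*47)/311 - 2206/(-2504) = (-21 + 94)*(1/311) - 2206*(-1/2504) = 73*(1/311) + 1103/1252 = 73/311 + 1103/1252 = 434429/389372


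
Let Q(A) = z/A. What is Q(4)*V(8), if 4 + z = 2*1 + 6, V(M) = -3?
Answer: -3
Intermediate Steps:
z = 4 (z = -4 + (2*1 + 6) = -4 + (2 + 6) = -4 + 8 = 4)
Q(A) = 4/A
Q(4)*V(8) = (4/4)*(-3) = (4*(¼))*(-3) = 1*(-3) = -3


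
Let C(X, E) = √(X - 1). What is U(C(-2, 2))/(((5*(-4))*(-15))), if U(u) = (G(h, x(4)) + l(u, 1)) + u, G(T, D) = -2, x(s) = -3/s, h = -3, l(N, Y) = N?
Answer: -1/150 + I*√3/150 ≈ -0.0066667 + 0.011547*I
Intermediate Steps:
C(X, E) = √(-1 + X)
U(u) = -2 + 2*u (U(u) = (-2 + u) + u = -2 + 2*u)
U(C(-2, 2))/(((5*(-4))*(-15))) = (-2 + 2*√(-1 - 2))/(((5*(-4))*(-15))) = (-2 + 2*√(-3))/((-20*(-15))) = (-2 + 2*(I*√3))/300 = (-2 + 2*I*√3)*(1/300) = -1/150 + I*√3/150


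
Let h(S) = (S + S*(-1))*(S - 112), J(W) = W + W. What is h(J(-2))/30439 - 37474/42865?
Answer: -37474/42865 ≈ -0.87423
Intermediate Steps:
J(W) = 2*W
h(S) = 0 (h(S) = (S - S)*(-112 + S) = 0*(-112 + S) = 0)
h(J(-2))/30439 - 37474/42865 = 0/30439 - 37474/42865 = 0*(1/30439) - 37474*1/42865 = 0 - 37474/42865 = -37474/42865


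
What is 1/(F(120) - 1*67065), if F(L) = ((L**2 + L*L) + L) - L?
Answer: -1/38265 ≈ -2.6134e-5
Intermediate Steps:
F(L) = 2*L**2 (F(L) = ((L**2 + L**2) + L) - L = (2*L**2 + L) - L = (L + 2*L**2) - L = 2*L**2)
1/(F(120) - 1*67065) = 1/(2*120**2 - 1*67065) = 1/(2*14400 - 67065) = 1/(28800 - 67065) = 1/(-38265) = -1/38265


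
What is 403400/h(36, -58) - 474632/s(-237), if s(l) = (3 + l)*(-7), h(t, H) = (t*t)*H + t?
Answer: -504455842/1709253 ≈ -295.13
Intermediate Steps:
h(t, H) = t + H*t² (h(t, H) = t²*H + t = H*t² + t = t + H*t²)
s(l) = -21 - 7*l
403400/h(36, -58) - 474632/s(-237) = 403400/((36*(1 - 58*36))) - 474632/(-21 - 7*(-237)) = 403400/((36*(1 - 2088))) - 474632/(-21 + 1659) = 403400/((36*(-2087))) - 474632/1638 = 403400/(-75132) - 474632*1/1638 = 403400*(-1/75132) - 237316/819 = -100850/18783 - 237316/819 = -504455842/1709253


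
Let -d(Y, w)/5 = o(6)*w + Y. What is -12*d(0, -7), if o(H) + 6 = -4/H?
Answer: 2800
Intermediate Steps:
o(H) = -6 - 4/H
d(Y, w) = -5*Y + 100*w/3 (d(Y, w) = -5*((-6 - 4/6)*w + Y) = -5*((-6 - 4*1/6)*w + Y) = -5*((-6 - 2/3)*w + Y) = -5*(-20*w/3 + Y) = -5*(Y - 20*w/3) = -5*Y + 100*w/3)
-12*d(0, -7) = -12*(-5*0 + (100/3)*(-7)) = -12*(0 - 700/3) = -12*(-700/3) = 2800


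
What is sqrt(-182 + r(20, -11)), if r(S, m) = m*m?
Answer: I*sqrt(61) ≈ 7.8102*I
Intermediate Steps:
r(S, m) = m**2
sqrt(-182 + r(20, -11)) = sqrt(-182 + (-11)**2) = sqrt(-182 + 121) = sqrt(-61) = I*sqrt(61)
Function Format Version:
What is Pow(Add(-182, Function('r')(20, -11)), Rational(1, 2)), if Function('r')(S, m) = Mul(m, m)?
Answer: Mul(I, Pow(61, Rational(1, 2))) ≈ Mul(7.8102, I)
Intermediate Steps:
Function('r')(S, m) = Pow(m, 2)
Pow(Add(-182, Function('r')(20, -11)), Rational(1, 2)) = Pow(Add(-182, Pow(-11, 2)), Rational(1, 2)) = Pow(Add(-182, 121), Rational(1, 2)) = Pow(-61, Rational(1, 2)) = Mul(I, Pow(61, Rational(1, 2)))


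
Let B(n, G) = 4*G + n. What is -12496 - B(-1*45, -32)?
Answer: -12323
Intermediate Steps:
B(n, G) = n + 4*G
-12496 - B(-1*45, -32) = -12496 - (-1*45 + 4*(-32)) = -12496 - (-45 - 128) = -12496 - 1*(-173) = -12496 + 173 = -12323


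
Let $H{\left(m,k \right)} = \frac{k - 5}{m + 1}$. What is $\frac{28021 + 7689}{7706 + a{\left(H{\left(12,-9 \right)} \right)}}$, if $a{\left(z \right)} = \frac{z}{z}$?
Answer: $\frac{35710}{7707} \approx 4.6335$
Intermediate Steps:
$H{\left(m,k \right)} = \frac{-5 + k}{1 + m}$
$a{\left(z \right)} = 1$
$\frac{28021 + 7689}{7706 + a{\left(H{\left(12,-9 \right)} \right)}} = \frac{28021 + 7689}{7706 + 1} = \frac{35710}{7707}$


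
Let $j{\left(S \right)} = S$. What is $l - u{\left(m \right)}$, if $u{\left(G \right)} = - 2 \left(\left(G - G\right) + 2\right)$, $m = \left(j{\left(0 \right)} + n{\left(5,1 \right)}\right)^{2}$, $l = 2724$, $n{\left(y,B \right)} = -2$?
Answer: $2728$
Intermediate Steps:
$m = 4$ ($m = \left(0 - 2\right)^{2} = \left(-2\right)^{2} = 4$)
$u{\left(G \right)} = -4$ ($u{\left(G \right)} = - 2 \left(0 + 2\right) = \left(-2\right) 2 = -4$)
$l - u{\left(m \right)} = 2724 - -4 = 2724 + 4 = 2728$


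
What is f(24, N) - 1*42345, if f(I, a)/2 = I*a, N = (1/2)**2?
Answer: -42333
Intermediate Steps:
N = 1/4 (N = (1/2)**2 = 1/4 ≈ 0.25000)
f(I, a) = 2*I*a (f(I, a) = 2*(I*a) = 2*I*a)
f(24, N) - 1*42345 = 2*24*(1/4) - 1*42345 = 12 - 42345 = -42333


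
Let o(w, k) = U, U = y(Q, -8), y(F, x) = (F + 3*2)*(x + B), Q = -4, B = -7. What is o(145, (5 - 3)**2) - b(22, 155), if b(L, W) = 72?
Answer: -102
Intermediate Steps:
y(F, x) = (-7 + x)*(6 + F) (y(F, x) = (F + 3*2)*(x - 7) = (F + 6)*(-7 + x) = (6 + F)*(-7 + x) = (-7 + x)*(6 + F))
U = -30 (U = -42 - 7*(-4) + 6*(-8) - 4*(-8) = -42 + 28 - 48 + 32 = -30)
o(w, k) = -30
o(145, (5 - 3)**2) - b(22, 155) = -30 - 1*72 = -30 - 72 = -102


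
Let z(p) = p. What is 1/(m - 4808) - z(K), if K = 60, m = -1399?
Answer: -372421/6207 ≈ -60.000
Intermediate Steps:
1/(m - 4808) - z(K) = 1/(-1399 - 4808) - 1*60 = 1/(-6207) - 60 = -1/6207 - 60 = -372421/6207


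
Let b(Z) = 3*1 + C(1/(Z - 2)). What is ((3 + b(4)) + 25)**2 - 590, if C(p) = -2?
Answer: 251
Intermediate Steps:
b(Z) = 1 (b(Z) = 3*1 - 2 = 3 - 2 = 1)
((3 + b(4)) + 25)**2 - 590 = ((3 + 1) + 25)**2 - 590 = (4 + 25)**2 - 590 = 29**2 - 590 = 841 - 590 = 251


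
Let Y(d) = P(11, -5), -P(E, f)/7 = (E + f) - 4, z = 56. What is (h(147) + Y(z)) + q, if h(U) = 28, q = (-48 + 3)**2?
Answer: 2039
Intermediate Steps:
q = 2025 (q = (-45)**2 = 2025)
P(E, f) = 28 - 7*E - 7*f (P(E, f) = -7*((E + f) - 4) = -7*(-4 + E + f) = 28 - 7*E - 7*f)
Y(d) = -14 (Y(d) = 28 - 7*11 - 7*(-5) = 28 - 77 + 35 = -14)
(h(147) + Y(z)) + q = (28 - 14) + 2025 = 14 + 2025 = 2039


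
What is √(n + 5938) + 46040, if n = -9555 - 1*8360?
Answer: 46040 + I*√11977 ≈ 46040.0 + 109.44*I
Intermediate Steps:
n = -17915 (n = -9555 - 8360 = -17915)
√(n + 5938) + 46040 = √(-17915 + 5938) + 46040 = √(-11977) + 46040 = I*√11977 + 46040 = 46040 + I*√11977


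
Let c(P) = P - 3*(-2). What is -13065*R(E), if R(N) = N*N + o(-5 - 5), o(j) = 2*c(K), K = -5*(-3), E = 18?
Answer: -4781790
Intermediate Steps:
K = 15
c(P) = 6 + P (c(P) = P + 6 = 6 + P)
o(j) = 42 (o(j) = 2*(6 + 15) = 2*21 = 42)
R(N) = 42 + N² (R(N) = N*N + 42 = N² + 42 = 42 + N²)
-13065*R(E) = -13065*(42 + 18²) = -13065*(42 + 324) = -13065*366 = -4781790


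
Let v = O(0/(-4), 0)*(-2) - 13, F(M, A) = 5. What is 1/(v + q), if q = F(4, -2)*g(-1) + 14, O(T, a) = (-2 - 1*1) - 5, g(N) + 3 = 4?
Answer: 1/22 ≈ 0.045455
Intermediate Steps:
g(N) = 1 (g(N) = -3 + 4 = 1)
O(T, a) = -8 (O(T, a) = (-2 - 1) - 5 = -3 - 5 = -8)
q = 19 (q = 5*1 + 14 = 5 + 14 = 19)
v = 3 (v = -8*(-2) - 13 = 16 - 13 = 3)
1/(v + q) = 1/(3 + 19) = 1/22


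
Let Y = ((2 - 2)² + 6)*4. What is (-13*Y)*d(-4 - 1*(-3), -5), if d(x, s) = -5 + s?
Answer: 3120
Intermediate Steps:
Y = 24 (Y = (0² + 6)*4 = (0 + 6)*4 = 6*4 = 24)
(-13*Y)*d(-4 - 1*(-3), -5) = (-13*24)*(-5 - 5) = -312*(-10) = 3120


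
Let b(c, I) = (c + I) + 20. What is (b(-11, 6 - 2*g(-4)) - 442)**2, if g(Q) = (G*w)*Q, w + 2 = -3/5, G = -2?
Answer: 3713329/25 ≈ 1.4853e+5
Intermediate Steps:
w = -13/5 (w = -2 - 3/5 = -13/5 ≈ -2.6000)
g(Q) = 26*Q/5 (g(Q) = (-2*(-13/5))*Q = 26*Q/5)
b(c, I) = 20 + I + c (b(c, I) = (I + c) + 20 = 20 + I + c)
(b(-11, 6 - 2*g(-4)) - 442)**2 = ((20 + (6 - 52*(-4)/5) - 11) - 442)**2 = ((20 + (6 - 2*(-104/5)) - 11) - 442)**2 = ((20 + (6 + 208/5) - 11) - 442)**2 = ((20 + 238/5 - 11) - 442)**2 = (283/5 - 442)**2 = (-1927/5)**2 = 3713329/25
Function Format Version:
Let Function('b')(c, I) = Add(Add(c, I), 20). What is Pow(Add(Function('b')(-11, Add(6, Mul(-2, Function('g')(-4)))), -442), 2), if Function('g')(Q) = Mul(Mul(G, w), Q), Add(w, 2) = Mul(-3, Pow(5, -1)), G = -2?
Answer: Rational(3713329, 25) ≈ 1.4853e+5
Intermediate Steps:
w = Rational(-13, 5) (w = Add(-2, Mul(-3, Pow(5, -1))) = Add(-2, Mul(-3, Rational(1, 5))) = Add(-2, Rational(-3, 5)) = Rational(-13, 5) ≈ -2.6000)
Function('g')(Q) = Mul(Rational(26, 5), Q) (Function('g')(Q) = Mul(Mul(-2, Rational(-13, 5)), Q) = Mul(Rational(26, 5), Q))
Function('b')(c, I) = Add(20, I, c) (Function('b')(c, I) = Add(Add(I, c), 20) = Add(20, I, c))
Pow(Add(Function('b')(-11, Add(6, Mul(-2, Function('g')(-4)))), -442), 2) = Pow(Add(Add(20, Add(6, Mul(-2, Mul(Rational(26, 5), -4))), -11), -442), 2) = Pow(Add(Add(20, Add(6, Mul(-2, Rational(-104, 5))), -11), -442), 2) = Pow(Add(Add(20, Add(6, Rational(208, 5)), -11), -442), 2) = Pow(Add(Add(20, Rational(238, 5), -11), -442), 2) = Pow(Add(Rational(283, 5), -442), 2) = Pow(Rational(-1927, 5), 2) = Rational(3713329, 25)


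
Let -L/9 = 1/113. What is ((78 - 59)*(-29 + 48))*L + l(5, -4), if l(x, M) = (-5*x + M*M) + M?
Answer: -4718/113 ≈ -41.752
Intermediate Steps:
l(x, M) = M + M² - 5*x (l(x, M) = (-5*x + M²) + M = (M² - 5*x) + M = M + M² - 5*x)
L = -9/113 ≈ -0.079646
((78 - 59)*(-29 + 48))*L + l(5, -4) = ((78 - 59)*(-29 + 48))*(-9/113) + (-4 + (-4)² - 5*5) = (19*19)*(-9/113) + (-4 + 16 - 25) = 361*(-9/113) - 13 = -3249/113 - 13 = -4718/113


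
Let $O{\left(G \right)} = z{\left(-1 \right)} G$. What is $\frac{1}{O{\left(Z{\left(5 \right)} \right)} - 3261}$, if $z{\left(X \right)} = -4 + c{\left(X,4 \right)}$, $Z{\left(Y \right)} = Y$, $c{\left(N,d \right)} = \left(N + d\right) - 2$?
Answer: $- \frac{1}{3276} \approx -0.00030525$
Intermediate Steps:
$c{\left(N,d \right)} = -2 + N + d$
$z{\left(X \right)} = -2 + X$ ($z{\left(X \right)} = -4 + \left(-2 + X + 4\right) = -4 + \left(2 + X\right) = -2 + X$)
$O{\left(G \right)} = - 3 G$ ($O{\left(G \right)} = \left(-2 - 1\right) G = - 3 G$)
$\frac{1}{O{\left(Z{\left(5 \right)} \right)} - 3261} = \frac{1}{\left(-3\right) 5 - 3261} = \frac{1}{-15 - 3261} = \frac{1}{-3276} = - \frac{1}{3276}$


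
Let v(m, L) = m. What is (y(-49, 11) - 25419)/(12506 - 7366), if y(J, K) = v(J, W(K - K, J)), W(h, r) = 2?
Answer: -6367/1285 ≈ -4.9549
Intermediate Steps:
y(J, K) = J
(y(-49, 11) - 25419)/(12506 - 7366) = (-49 - 25419)/(12506 - 7366) = -25468/5140 = -25468*1/5140 = -6367/1285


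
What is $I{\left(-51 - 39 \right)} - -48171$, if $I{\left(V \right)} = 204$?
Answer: $48375$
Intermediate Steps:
$I{\left(-51 - 39 \right)} - -48171 = 204 - -48171 = 204 + 48171 = 48375$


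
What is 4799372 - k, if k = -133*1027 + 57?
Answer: 4935906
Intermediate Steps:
k = -136534 (k = -136591 + 57 = -136534)
4799372 - k = 4799372 - 1*(-136534) = 4799372 + 136534 = 4935906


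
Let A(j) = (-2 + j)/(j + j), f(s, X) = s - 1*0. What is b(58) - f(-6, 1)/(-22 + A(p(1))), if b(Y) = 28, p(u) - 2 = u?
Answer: 3632/131 ≈ 27.725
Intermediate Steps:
f(s, X) = s (f(s, X) = s + 0 = s)
p(u) = 2 + u
A(j) = (-2 + j)/(2*j) (A(j) = (-2 + j)/((2*j)) = (-2 + j)*(1/(2*j)) = (-2 + j)/(2*j))
b(58) - f(-6, 1)/(-22 + A(p(1))) = 28 - (-6)/(-22 + (-2 + (2 + 1))/(2*(2 + 1))) = 28 - (-6)/(-22 + (1/2)*(-2 + 3)/3) = 28 - (-6)/(-22 + (1/2)*(1/3)*1) = 28 - (-6)/(-22 + 1/6) = 28 - (-6)/(-131/6) = 28 - (-6)*(-6)/131 = 28 - 1*36/131 = 28 - 36/131 = 3632/131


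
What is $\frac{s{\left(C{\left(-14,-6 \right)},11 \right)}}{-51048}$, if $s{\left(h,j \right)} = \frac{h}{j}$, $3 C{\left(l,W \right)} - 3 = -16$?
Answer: $\frac{13}{1684584} \approx 7.717 \cdot 10^{-6}$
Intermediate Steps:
$C{\left(l,W \right)} = - \frac{13}{3}$ ($C{\left(l,W \right)} = 1 + \frac{1}{3} \left(-16\right) = 1 - \frac{16}{3} = - \frac{13}{3}$)
$\frac{s{\left(C{\left(-14,-6 \right)},11 \right)}}{-51048} = \frac{\left(- \frac{13}{3}\right) \frac{1}{11}}{-51048} = \left(- \frac{13}{3}\right) \frac{1}{11} \left(- \frac{1}{51048}\right) = \left(- \frac{13}{33}\right) \left(- \frac{1}{51048}\right) = \frac{13}{1684584}$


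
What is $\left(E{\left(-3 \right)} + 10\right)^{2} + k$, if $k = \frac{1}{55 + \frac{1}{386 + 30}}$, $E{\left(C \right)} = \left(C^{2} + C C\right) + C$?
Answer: $\frac{14301041}{22881} \approx 625.02$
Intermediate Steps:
$E{\left(C \right)} = C + 2 C^{2}$ ($E{\left(C \right)} = \left(C^{2} + C^{2}\right) + C = 2 C^{2} + C = C + 2 C^{2}$)
$k = \frac{416}{22881}$ ($k = \frac{1}{55 + \frac{1}{416}} = \frac{1}{\frac{22881}{416}} = \frac{416}{22881} \approx 0.018181$)
$\left(E{\left(-3 \right)} + 10\right)^{2} + k = \left(- 3 \left(1 + 2 \left(-3\right)\right) + 10\right)^{2} + \frac{416}{22881} = \left(- 3 \left(1 - 6\right) + 10\right)^{2} + \frac{416}{22881} = \left(\left(-3\right) \left(-5\right) + 10\right)^{2} + \frac{416}{22881} = \left(15 + 10\right)^{2} + \frac{416}{22881} = 25^{2} + \frac{416}{22881} = 625 + \frac{416}{22881} = \frac{14301041}{22881}$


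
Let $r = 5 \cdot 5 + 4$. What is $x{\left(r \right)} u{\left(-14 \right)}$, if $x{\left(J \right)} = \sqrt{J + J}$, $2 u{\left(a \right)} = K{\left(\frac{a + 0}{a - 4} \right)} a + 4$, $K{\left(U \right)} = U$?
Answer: $- \frac{31 \sqrt{58}}{9} \approx -26.232$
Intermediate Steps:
$u{\left(a \right)} = 2 + \frac{a^{2}}{2 \left(-4 + a\right)}$ ($u{\left(a \right)} = \frac{\frac{a + 0}{a - 4} a + 4}{2} = \frac{\frac{a}{-4 + a} a + 4}{2} = \frac{\frac{a^{2}}{-4 + a} + 4}{2} = \frac{4 + \frac{a^{2}}{-4 + a}}{2} = 2 + \frac{a^{2}}{2 \left(-4 + a\right)}$)
$r = 29$ ($r = 25 + 4 = 29$)
$x{\left(J \right)} = \sqrt{2} \sqrt{J}$ ($x{\left(J \right)} = \sqrt{2 J} = \sqrt{2} \sqrt{J}$)
$x{\left(r \right)} u{\left(-14 \right)} = \sqrt{2} \sqrt{29} \frac{-16 + \left(-14\right)^{2} + 4 \left(-14\right)}{2 \left(-4 - 14\right)} = \sqrt{58} \frac{-16 + 196 - 56}{2 \left(-18\right)} = \sqrt{58} \cdot \frac{1}{2} \left(- \frac{1}{18}\right) 124 = \sqrt{58} \left(- \frac{31}{9}\right) = - \frac{31 \sqrt{58}}{9}$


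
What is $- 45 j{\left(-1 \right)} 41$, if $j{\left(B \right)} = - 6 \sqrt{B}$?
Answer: $11070 i \approx 11070.0 i$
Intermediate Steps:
$- 45 j{\left(-1 \right)} 41 = - 45 \left(- 6 \sqrt{-1}\right) 41 = - 45 \left(- 6 i\right) 41 = 270 i 41 = 11070 i$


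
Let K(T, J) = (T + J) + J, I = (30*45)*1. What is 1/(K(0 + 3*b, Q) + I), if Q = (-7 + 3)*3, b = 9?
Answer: 1/1353 ≈ 0.00073910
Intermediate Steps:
I = 1350 (I = 1350*1 = 1350)
Q = -12 (Q = -4*3 = -12)
K(T, J) = T + 2*J (K(T, J) = (J + T) + J = T + 2*J)
1/(K(0 + 3*b, Q) + I) = 1/(((0 + 3*9) + 2*(-12)) + 1350) = 1/(((0 + 27) - 24) + 1350) = 1/((27 - 24) + 1350) = 1/(3 + 1350) = 1/1353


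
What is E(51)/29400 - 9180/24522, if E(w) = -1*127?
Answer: -45501049/120157800 ≈ -0.37868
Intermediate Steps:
E(w) = -127
E(51)/29400 - 9180/24522 = -127/29400 - 9180/24522 = -127*1/29400 - 9180*1/24522 = -127/29400 - 1530/4087 = -45501049/120157800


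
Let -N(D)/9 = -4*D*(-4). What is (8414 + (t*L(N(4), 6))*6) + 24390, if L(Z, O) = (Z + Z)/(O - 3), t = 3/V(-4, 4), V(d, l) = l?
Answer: 31076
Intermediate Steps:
t = 3/4 ≈ 0.75000
N(D) = -144*D (N(D) = -9*(-4*D)*(-4) = -144*D)
L(Z, O) = 2*Z/(-3 + O) (L(Z, O) = (2*Z)/(-3 + O) = 2*Z/(-3 + O))
(8414 + (t*L(N(4), 6))*6) + 24390 = (8414 + (3*(2*(-144*4)/(-3 + 6))/4)*6) + 24390 = (8414 + (3*(2*(-576)/3)/4)*6) + 24390 = (8414 + (3*(2*(-576)*(1/3))/4)*6) + 24390 = (8414 + ((3/4)*(-384))*6) + 24390 = (8414 - 288*6) + 24390 = (8414 - 1728) + 24390 = 6686 + 24390 = 31076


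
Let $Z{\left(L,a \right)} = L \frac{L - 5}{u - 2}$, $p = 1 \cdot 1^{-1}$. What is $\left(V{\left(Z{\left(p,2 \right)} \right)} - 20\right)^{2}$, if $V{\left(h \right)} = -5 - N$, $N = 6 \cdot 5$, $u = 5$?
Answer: $3025$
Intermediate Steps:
$N = 30$
$p = 1$ ($p = 1 \cdot 1 = 1$)
$Z{\left(L,a \right)} = L \left(- \frac{5}{3} + \frac{L}{3}\right)$ ($Z{\left(L,a \right)} = L \frac{L - 5}{5 - 2} = L \frac{-5 + L}{3} = L \left(-5 + L\right) \frac{1}{3} = L \left(- \frac{5}{3} + \frac{L}{3}\right)$)
$V{\left(h \right)} = -35$ ($V{\left(h \right)} = -5 - 30 = -35$)
$\left(V{\left(Z{\left(p,2 \right)} \right)} - 20\right)^{2} = \left(-35 - 20\right)^{2} = \left(-55\right)^{2} = 3025$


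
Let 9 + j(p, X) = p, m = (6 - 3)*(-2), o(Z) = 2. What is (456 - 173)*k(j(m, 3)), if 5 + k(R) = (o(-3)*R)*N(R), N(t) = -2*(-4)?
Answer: -69335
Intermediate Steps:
N(t) = 8
m = -6 (m = 3*(-2) = -6)
j(p, X) = -9 + p
k(R) = -5 + 16*R (k(R) = -5 + (2*R)*8 = -5 + 16*R)
(456 - 173)*k(j(m, 3)) = (456 - 173)*(-5 + 16*(-9 - 6)) = 283*(-5 + 16*(-15)) = 283*(-5 - 240) = 283*(-245) = -69335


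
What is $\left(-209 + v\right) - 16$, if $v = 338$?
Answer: $113$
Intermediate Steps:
$\left(-209 + v\right) - 16 = \left(-209 + 338\right) - 16 = 129 - 16 = 113$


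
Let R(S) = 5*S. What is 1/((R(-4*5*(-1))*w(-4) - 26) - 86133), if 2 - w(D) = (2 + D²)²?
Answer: -1/118359 ≈ -8.4489e-6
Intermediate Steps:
w(D) = 2 - (2 + D²)²
1/((R(-4*5*(-1))*w(-4) - 26) - 86133) = 1/(((5*(-4*5*(-1)))*(2 - (2 + (-4)²)²) - 26) - 86133) = 1/(((5*(-20*(-1)))*(2 - (2 + 16)²) - 26) - 86133) = 1/(((5*20)*(2 - 1*18²) - 26) - 86133) = 1/((100*(2 - 1*324) - 26) - 86133) = 1/((100*(2 - 324) - 26) - 86133) = 1/((100*(-322) - 26) - 86133) = 1/((-32200 - 26) - 86133) = 1/(-32226 - 86133) = 1/(-118359) = -1/118359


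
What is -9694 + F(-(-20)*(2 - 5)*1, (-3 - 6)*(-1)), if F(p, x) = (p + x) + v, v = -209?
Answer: -9954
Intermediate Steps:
F(p, x) = -209 + p + x (F(p, x) = (p + x) - 209 = -209 + p + x)
-9694 + F(-(-20)*(2 - 5)*1, (-3 - 6)*(-1)) = -9694 + (-209 - (-20)*(2 - 5)*1 + (-3 - 6)*(-1)) = -9694 + (-209 - (-20)*(-3)*1 - 9*(-1)) = -9694 + (-209 - 5*12*1 + 9) = -9694 + (-209 - 60*1 + 9) = -9694 + (-209 - 60 + 9) = -9694 - 260 = -9954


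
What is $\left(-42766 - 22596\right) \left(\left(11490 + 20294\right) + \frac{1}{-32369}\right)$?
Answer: $- \frac{67245490673790}{32369} \approx -2.0775 \cdot 10^{9}$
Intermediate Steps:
$\left(-42766 - 22596\right) \left(\left(11490 + 20294\right) + \frac{1}{-32369}\right) = - 65362 \left(31784 - \frac{1}{32369}\right) = \left(-65362\right) \frac{1028816295}{32369} = - \frac{67245490673790}{32369}$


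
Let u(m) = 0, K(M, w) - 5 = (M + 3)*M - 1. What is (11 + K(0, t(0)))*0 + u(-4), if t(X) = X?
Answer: 0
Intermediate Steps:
K(M, w) = 4 + M*(3 + M) (K(M, w) = 5 + ((M + 3)*M - 1) = 5 + ((3 + M)*M - 1) = 5 + (M*(3 + M) - 1) = 5 + (-1 + M*(3 + M)) = 4 + M*(3 + M))
(11 + K(0, t(0)))*0 + u(-4) = (11 + (4 + 0² + 3*0))*0 + 0 = (11 + (4 + 0 + 0))*0 + 0 = (11 + 4)*0 + 0 = 15*0 + 0 = 0 + 0 = 0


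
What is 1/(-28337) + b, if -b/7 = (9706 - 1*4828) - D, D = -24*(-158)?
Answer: -215417875/28337 ≈ -7602.0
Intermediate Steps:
D = 3792
b = -7602 (b = -7*((9706 - 1*4828) - 1*3792) = -7*((9706 - 4828) - 3792) = -7*(4878 - 3792) = -7*1086 = -7602)
1/(-28337) + b = 1/(-28337) - 7602 = -1/28337 - 7602 = -215417875/28337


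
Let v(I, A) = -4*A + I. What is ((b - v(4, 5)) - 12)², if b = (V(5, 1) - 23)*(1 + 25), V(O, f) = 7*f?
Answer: 169744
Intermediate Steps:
v(I, A) = I - 4*A
b = -416 (b = (7*1 - 23)*(1 + 25) = (7 - 23)*26 = -16*26 = -416)
((b - v(4, 5)) - 12)² = ((-416 - (4 - 4*5)) - 12)² = ((-416 - (4 - 20)) - 12)² = ((-416 - 1*(-16)) - 12)² = ((-416 + 16) - 12)² = (-400 - 12)² = (-412)² = 169744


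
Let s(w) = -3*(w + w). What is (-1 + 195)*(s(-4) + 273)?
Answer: 57618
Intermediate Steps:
s(w) = -6*w
(-1 + 195)*(s(-4) + 273) = (-1 + 195)*(-6*(-4) + 273) = 194*(24 + 273) = 194*297 = 57618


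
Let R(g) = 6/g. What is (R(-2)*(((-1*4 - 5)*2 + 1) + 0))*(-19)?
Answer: -969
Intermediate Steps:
(R(-2)*(((-1*4 - 5)*2 + 1) + 0))*(-19) = ((6/(-2))*(((-1*4 - 5)*2 + 1) + 0))*(-19) = ((6*(-½))*(((-4 - 5)*2 + 1) + 0))*(-19) = -3*((-9*2 + 1) + 0)*(-19) = -3*((-18 + 1) + 0)*(-19) = -3*(-17 + 0)*(-19) = -3*(-17)*(-19) = 51*(-19) = -969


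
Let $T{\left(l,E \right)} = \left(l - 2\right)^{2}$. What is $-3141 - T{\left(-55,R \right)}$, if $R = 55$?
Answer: $-6390$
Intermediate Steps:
$T{\left(l,E \right)} = \left(-2 + l\right)^{2}$
$-3141 - T{\left(-55,R \right)} = -3141 - \left(-2 - 55\right)^{2} = -3141 - \left(-57\right)^{2} = -3141 - 3249 = -6390$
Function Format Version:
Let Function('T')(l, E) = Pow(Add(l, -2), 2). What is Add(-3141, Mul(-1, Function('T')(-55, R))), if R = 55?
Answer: -6390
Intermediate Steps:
Function('T')(l, E) = Pow(Add(-2, l), 2)
Add(-3141, Mul(-1, Function('T')(-55, R))) = Add(-3141, Mul(-1, Pow(Add(-2, -55), 2))) = Add(-3141, Mul(-1, Pow(-57, 2))) = Add(-3141, Mul(-1, 3249)) = Add(-3141, -3249) = -6390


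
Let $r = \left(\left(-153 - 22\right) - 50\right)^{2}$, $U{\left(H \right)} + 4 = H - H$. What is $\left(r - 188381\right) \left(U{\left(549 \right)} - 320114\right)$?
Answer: $44098175208$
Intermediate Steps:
$U{\left(H \right)} = -4$ ($U{\left(H \right)} = -4 + \left(H - H\right) = -4 + 0 = -4$)
$r = 50625$ ($r = \left(\left(-153 - 22\right) - 50\right)^{2} = \left(-175 - 50\right)^{2} = \left(-225\right)^{2} = 50625$)
$\left(r - 188381\right) \left(U{\left(549 \right)} - 320114\right) = \left(50625 - 188381\right) \left(-4 - 320114\right) = \left(-137756\right) \left(-320118\right) = 44098175208$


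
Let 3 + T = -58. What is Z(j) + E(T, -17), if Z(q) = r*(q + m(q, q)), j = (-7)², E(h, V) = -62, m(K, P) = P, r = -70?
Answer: -6922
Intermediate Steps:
T = -61 (T = -3 - 58 = -61)
j = 49
Z(q) = -140*q (Z(q) = -70*(q + q) = -140*q)
Z(j) + E(T, -17) = -140*49 - 62 = -6860 - 62 = -6922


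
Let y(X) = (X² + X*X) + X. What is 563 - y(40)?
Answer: -2677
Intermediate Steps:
y(X) = X + 2*X² (y(X) = (X² + X²) + X = 2*X² + X = X + 2*X²)
563 - y(40) = 563 - 40*(1 + 2*40) = 563 - 40*(1 + 80) = 563 - 40*81 = 563 - 1*3240 = 563 - 3240 = -2677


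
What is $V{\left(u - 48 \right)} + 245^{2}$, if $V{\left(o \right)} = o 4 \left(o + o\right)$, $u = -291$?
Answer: $979393$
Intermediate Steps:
$V{\left(o \right)} = 8 o^{2}$ ($V{\left(o \right)} = o 4 \cdot 2 o = o 8 o = 8 o^{2}$)
$V{\left(u - 48 \right)} + 245^{2} = 8 \left(-291 - 48\right)^{2} + 245^{2} = 8 \left(-291 - 48\right)^{2} + 60025 = 8 \left(-339\right)^{2} + 60025 = 8 \cdot 114921 + 60025 = 919368 + 60025 = 979393$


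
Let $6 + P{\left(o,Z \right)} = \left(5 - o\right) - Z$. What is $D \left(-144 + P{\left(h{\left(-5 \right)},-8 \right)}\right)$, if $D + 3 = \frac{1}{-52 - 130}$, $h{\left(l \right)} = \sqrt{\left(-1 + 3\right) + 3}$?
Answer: $\frac{74939}{182} + \frac{547 \sqrt{5}}{182} \approx 418.47$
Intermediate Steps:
$h{\left(l \right)} = \sqrt{5}$ ($h{\left(l \right)} = \sqrt{2 + 3} = \sqrt{5}$)
$P{\left(o,Z \right)} = -1 - Z - o$ ($P{\left(o,Z \right)} = -6 - \left(-5 + Z + o\right) = -1 - Z - o$)
$D = - \frac{547}{182}$ ($D = -3 + \frac{1}{-52 - 130} = -3 + \frac{1}{-182} = -3 - \frac{1}{182} = - \frac{547}{182} \approx -3.0055$)
$D \left(-144 + P{\left(h{\left(-5 \right)},-8 \right)}\right) = - \frac{547 \left(-144 - \left(-7 + \sqrt{5}\right)\right)}{182} = - \frac{547 \left(-144 + \left(7 - \sqrt{5}\right)\right)}{182} = - \frac{547 \left(-137 - \sqrt{5}\right)}{182} = \frac{74939}{182} + \frac{547 \sqrt{5}}{182}$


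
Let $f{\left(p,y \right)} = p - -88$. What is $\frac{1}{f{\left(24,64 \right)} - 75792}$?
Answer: $- \frac{1}{75680} \approx -1.3214 \cdot 10^{-5}$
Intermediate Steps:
$f{\left(p,y \right)} = 88 + p$ ($f{\left(p,y \right)} = p + 88 = 88 + p$)
$\frac{1}{f{\left(24,64 \right)} - 75792} = \frac{1}{\left(88 + 24\right) - 75792} = \frac{1}{112 - 75792} = \frac{1}{-75680} = - \frac{1}{75680}$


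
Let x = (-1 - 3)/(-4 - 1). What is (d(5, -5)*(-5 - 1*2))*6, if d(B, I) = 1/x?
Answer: -105/2 ≈ -52.500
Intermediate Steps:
x = ⅘ (x = -4/(-5) = -4*(-⅕) = ⅘ ≈ 0.80000)
d(B, I) = 5/4 (d(B, I) = 1/(⅘) = 5/4)
(d(5, -5)*(-5 - 1*2))*6 = (5*(-5 - 1*2)/4)*6 = (5*(-5 - 2)/4)*6 = ((5/4)*(-7))*6 = -35/4*6 = -105/2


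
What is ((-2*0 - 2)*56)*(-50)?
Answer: 5600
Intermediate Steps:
((-2*0 - 2)*56)*(-50) = ((0 - 2)*56)*(-50) = -2*56*(-50) = -112*(-50) = 5600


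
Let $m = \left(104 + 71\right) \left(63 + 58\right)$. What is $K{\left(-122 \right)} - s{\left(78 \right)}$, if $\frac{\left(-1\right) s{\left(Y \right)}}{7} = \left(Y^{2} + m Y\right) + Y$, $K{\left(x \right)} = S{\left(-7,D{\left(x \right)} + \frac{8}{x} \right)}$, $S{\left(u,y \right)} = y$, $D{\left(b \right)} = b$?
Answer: $\frac{707878278}{61} \approx 1.1605 \cdot 10^{7}$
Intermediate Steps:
$m = 21175$ ($m = 175 \cdot 121 = 21175$)
$K{\left(x \right)} = x + \frac{8}{x}$
$s{\left(Y \right)} = - 148232 Y - 7 Y^{2}$ ($s{\left(Y \right)} = - 7 \left(\left(Y^{2} + 21175 Y\right) + Y\right) = - 7 \left(Y^{2} + 21176 Y\right) = - 148232 Y - 7 Y^{2}$)
$K{\left(-122 \right)} - s{\left(78 \right)} = \left(-122 + \frac{8}{-122}\right) - \left(-7\right) 78 \left(21176 + 78\right) = \left(-122 + 8 \left(- \frac{1}{122}\right)\right) - \left(-7\right) 78 \cdot 21254 = \left(-122 - \frac{4}{61}\right) - -11604684 = - \frac{7446}{61} + 11604684 = \frac{707878278}{61}$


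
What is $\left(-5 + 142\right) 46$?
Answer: $6302$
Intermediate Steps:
$\left(-5 + 142\right) 46 = 137 \cdot 46 = 6302$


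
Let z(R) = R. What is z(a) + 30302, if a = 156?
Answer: 30458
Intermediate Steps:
z(a) + 30302 = 156 + 30302 = 30458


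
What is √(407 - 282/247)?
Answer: √24761009/247 ≈ 20.146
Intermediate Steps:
√(407 - 282/247) = √(100247/247) = √24761009/247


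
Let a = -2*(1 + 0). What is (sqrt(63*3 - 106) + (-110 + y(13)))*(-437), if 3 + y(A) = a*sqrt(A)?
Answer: 49381 - 437*sqrt(83) + 874*sqrt(13) ≈ 48551.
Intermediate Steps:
a = -2 (a = -2*1 = -2)
y(A) = -3 - 2*sqrt(A)
(sqrt(63*3 - 106) + (-110 + y(13)))*(-437) = (sqrt(63*3 - 106) + (-110 + (-3 - 2*sqrt(13))))*(-437) = (sqrt(189 - 106) + (-113 - 2*sqrt(13)))*(-437) = (sqrt(83) + (-113 - 2*sqrt(13)))*(-437) = (-113 + sqrt(83) - 2*sqrt(13))*(-437) = 49381 - 437*sqrt(83) + 874*sqrt(13)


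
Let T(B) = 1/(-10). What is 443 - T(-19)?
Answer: 4431/10 ≈ 443.10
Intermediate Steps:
T(B) = -⅒
443 - T(-19) = 443 - 1*(-⅒) = 443 + ⅒ = 4431/10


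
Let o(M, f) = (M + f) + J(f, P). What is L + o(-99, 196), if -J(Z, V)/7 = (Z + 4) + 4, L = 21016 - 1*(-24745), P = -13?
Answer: 44430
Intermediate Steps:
L = 45761 (L = 21016 + 24745 = 45761)
J(Z, V) = -56 - 7*Z (J(Z, V) = -7*((Z + 4) + 4) = -7*((4 + Z) + 4) = -7*(8 + Z) = -56 - 7*Z)
o(M, f) = -56 + M - 6*f (o(M, f) = (M + f) + (-56 - 7*f) = -56 + M - 6*f)
L + o(-99, 196) = 45761 + (-56 - 99 - 6*196) = 45761 + (-56 - 99 - 1176) = 45761 - 1331 = 44430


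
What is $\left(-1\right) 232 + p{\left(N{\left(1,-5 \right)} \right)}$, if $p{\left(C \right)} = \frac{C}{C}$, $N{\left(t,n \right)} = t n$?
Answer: $-231$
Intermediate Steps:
$N{\left(t,n \right)} = n t$
$p{\left(C \right)} = 1$
$\left(-1\right) 232 + p{\left(N{\left(1,-5 \right)} \right)} = \left(-1\right) 232 + 1 = -232 + 1 = -231$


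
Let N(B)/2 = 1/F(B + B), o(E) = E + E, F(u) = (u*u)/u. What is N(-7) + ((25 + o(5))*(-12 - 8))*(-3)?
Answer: 14699/7 ≈ 2099.9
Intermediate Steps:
F(u) = u (F(u) = u**2/u = u)
o(E) = 2*E
N(B) = 1/B (N(B) = 2/(B + B) = 2/((2*B)) = 2*(1/(2*B)) = 1/B)
N(-7) + ((25 + o(5))*(-12 - 8))*(-3) = 1/(-7) + ((25 + 2*5)*(-12 - 8))*(-3) = -1/7 + ((25 + 10)*(-20))*(-3) = -1/7 + (35*(-20))*(-3) = -1/7 - 700*(-3) = -1/7 + 2100 = 14699/7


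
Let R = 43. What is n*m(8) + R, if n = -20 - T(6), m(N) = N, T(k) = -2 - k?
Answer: -53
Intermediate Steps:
n = -12 (n = -20 - (-2 - 1*6) = -20 - (-2 - 6) = -20 - 1*(-8) = -20 + 8 = -12)
n*m(8) + R = -12*8 + 43 = -96 + 43 = -53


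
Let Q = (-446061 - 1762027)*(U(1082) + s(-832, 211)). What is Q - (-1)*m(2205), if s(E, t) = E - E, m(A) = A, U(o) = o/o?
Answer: -2205883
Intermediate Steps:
U(o) = 1
s(E, t) = 0
Q = -2208088 (Q = (-446061 - 1762027)*(1 + 0) = -2208088*1 = -2208088)
Q - (-1)*m(2205) = -2208088 - (-1)*2205 = -2208088 - 1*(-2205) = -2208088 + 2205 = -2205883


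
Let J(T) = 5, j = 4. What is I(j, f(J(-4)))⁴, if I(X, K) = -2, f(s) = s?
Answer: 16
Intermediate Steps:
I(j, f(J(-4)))⁴ = (-2)⁴ = 16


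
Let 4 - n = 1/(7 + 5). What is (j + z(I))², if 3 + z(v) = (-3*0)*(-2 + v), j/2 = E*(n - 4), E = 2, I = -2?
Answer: 100/9 ≈ 11.111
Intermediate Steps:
n = 47/12 (n = 4 - 1/(7 + 5) = 4 - 1/12 = 47/12 ≈ 3.9167)
j = -⅓ (j = 2*(2*(47/12 - 4)) = 2*(2*(-1/12)) = 2*(-⅙) = -⅓ ≈ -0.33333)
z(v) = -3 (z(v) = -3 + (-3*0)*(-2 + v) = -3 + 0*(-2 + v) = -3 + 0 = -3)
(j + z(I))² = (-⅓ - 3)² = (-10/3)² = 100/9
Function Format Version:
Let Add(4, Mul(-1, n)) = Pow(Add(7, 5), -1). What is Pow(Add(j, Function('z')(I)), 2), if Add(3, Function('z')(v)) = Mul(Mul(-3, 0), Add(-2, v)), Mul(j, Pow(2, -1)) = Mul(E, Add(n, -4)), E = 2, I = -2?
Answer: Rational(100, 9) ≈ 11.111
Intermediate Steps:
n = Rational(47, 12) (n = Add(4, Mul(-1, Pow(Add(7, 5), -1))) = Add(4, Mul(-1, Pow(12, -1))) = Add(4, Mul(-1, Rational(1, 12))) = Add(4, Rational(-1, 12)) = Rational(47, 12) ≈ 3.9167)
j = Rational(-1, 3) (j = Mul(2, Mul(2, Add(Rational(47, 12), -4))) = Mul(2, Mul(2, Rational(-1, 12))) = Mul(2, Rational(-1, 6)) = Rational(-1, 3) ≈ -0.33333)
Function('z')(v) = -3 (Function('z')(v) = Add(-3, Mul(Mul(-3, 0), Add(-2, v))) = Add(-3, Mul(0, Add(-2, v))) = Add(-3, 0) = -3)
Pow(Add(j, Function('z')(I)), 2) = Pow(Add(Rational(-1, 3), -3), 2) = Pow(Rational(-10, 3), 2) = Rational(100, 9)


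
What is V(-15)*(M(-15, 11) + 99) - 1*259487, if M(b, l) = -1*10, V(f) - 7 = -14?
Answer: -260110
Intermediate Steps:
V(f) = -7 (V(f) = 7 - 14 = -7)
M(b, l) = -10
V(-15)*(M(-15, 11) + 99) - 1*259487 = -7*(-10 + 99) - 1*259487 = -7*89 - 259487 = -623 - 259487 = -260110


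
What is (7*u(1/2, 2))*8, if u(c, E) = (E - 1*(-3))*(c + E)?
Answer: 700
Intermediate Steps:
u(c, E) = (3 + E)*(E + c) (u(c, E) = (E + 3)*(E + c) = (3 + E)*(E + c))
(7*u(1/2, 2))*8 = (7*(2² + 3*2 + 3/2 + 2/2))*8 = (7*(4 + 6 + 3*(½) + 2*(½)))*8 = (7*(4 + 6 + 3/2 + 1))*8 = (7*(25/2))*8 = (175/2)*8 = 700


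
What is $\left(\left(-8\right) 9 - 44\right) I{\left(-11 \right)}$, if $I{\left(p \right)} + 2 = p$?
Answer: $1508$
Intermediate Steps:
$I{\left(p \right)} = -2 + p$
$\left(\left(-8\right) 9 - 44\right) I{\left(-11 \right)} = \left(\left(-8\right) 9 - 44\right) \left(-2 - 11\right) = \left(-72 - 44\right) \left(-13\right) = \left(-116\right) \left(-13\right) = 1508$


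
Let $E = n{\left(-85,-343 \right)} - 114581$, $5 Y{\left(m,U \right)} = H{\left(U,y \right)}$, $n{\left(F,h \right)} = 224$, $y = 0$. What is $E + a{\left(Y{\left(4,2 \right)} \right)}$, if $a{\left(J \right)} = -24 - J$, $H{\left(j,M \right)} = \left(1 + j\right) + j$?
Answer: $-114382$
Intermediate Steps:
$H{\left(j,M \right)} = 1 + 2 j$
$Y{\left(m,U \right)} = \frac{1}{5} + \frac{2 U}{5}$ ($Y{\left(m,U \right)} = \frac{1 + 2 U}{5} = \frac{1}{5} + \frac{2 U}{5}$)
$E = -114357$ ($E = 224 - 114581 = -114357$)
$E + a{\left(Y{\left(4,2 \right)} \right)} = -114357 - \left(\frac{121}{5} + \frac{4}{5}\right) = -114357 - 25 = -114382$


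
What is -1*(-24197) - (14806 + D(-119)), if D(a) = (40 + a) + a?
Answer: 9589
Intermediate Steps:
D(a) = 40 + 2*a
-1*(-24197) - (14806 + D(-119)) = -1*(-24197) - (14806 + (40 + 2*(-119))) = 24197 - (14806 + (40 - 238)) = 24197 - (14806 - 198) = 24197 - 1*14608 = 24197 - 14608 = 9589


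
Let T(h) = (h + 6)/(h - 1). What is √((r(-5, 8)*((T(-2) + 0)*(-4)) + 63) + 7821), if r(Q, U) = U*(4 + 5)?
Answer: 2*√2067 ≈ 90.929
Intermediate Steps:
T(h) = (6 + h)/(-1 + h)
r(Q, U) = 9*U (r(Q, U) = U*9 = 9*U)
√((r(-5, 8)*((T(-2) + 0)*(-4)) + 63) + 7821) = √(((9*8)*(((6 - 2)/(-1 - 2) + 0)*(-4)) + 63) + 7821) = √((72*((4/(-3) + 0)*(-4)) + 63) + 7821) = √((72*((-⅓*4 + 0)*(-4)) + 63) + 7821) = √((72*((-4/3 + 0)*(-4)) + 63) + 7821) = √((72*(-4/3*(-4)) + 63) + 7821) = √((72*(16/3) + 63) + 7821) = √((384 + 63) + 7821) = √(447 + 7821) = √8268 = 2*√2067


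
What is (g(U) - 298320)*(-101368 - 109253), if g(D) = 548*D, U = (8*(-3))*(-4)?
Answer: 51752107152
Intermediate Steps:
U = 96 (U = -24*(-4) = 96)
(g(U) - 298320)*(-101368 - 109253) = (548*96 - 298320)*(-101368 - 109253) = (52608 - 298320)*(-210621) = -245712*(-210621) = 51752107152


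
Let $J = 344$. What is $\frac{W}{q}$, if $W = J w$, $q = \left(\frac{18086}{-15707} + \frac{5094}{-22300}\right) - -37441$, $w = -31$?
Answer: $- \frac{1867618845200}{6556914860421} \approx -0.28483$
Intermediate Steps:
$q = \frac{6556914860421}{175133050}$ ($q = \left(18086 \left(- \frac{1}{15707}\right) + 5094 \left(- \frac{1}{22300}\right)\right) + 37441 = \left(- \frac{18086}{15707} - \frac{2547}{11150}\right) + 37441 = - \frac{241664629}{175133050} + 37441 = \frac{6556914860421}{175133050} \approx 37440.0$)
$W = -10664$ ($W = 344 \left(-31\right) = -10664$)
$\frac{W}{q} = - \frac{10664}{\frac{6556914860421}{175133050}} = \left(-10664\right) \frac{175133050}{6556914860421} = - \frac{1867618845200}{6556914860421}$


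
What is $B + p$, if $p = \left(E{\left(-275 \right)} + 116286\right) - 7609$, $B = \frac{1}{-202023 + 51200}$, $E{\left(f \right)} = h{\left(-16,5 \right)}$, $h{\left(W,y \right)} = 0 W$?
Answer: $\frac{16390991170}{150823} \approx 1.0868 \cdot 10^{5}$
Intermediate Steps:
$h{\left(W,y \right)} = 0$
$E{\left(f \right)} = 0$
$B = - \frac{1}{150823}$ ($B = \frac{1}{-150823} = - \frac{1}{150823} \approx -6.6303 \cdot 10^{-6}$)
$p = 108677$ ($p = \left(0 + 116286\right) - 7609 = 116286 - 7609 = 108677$)
$B + p = - \frac{1}{150823} + 108677 = \frac{16390991170}{150823}$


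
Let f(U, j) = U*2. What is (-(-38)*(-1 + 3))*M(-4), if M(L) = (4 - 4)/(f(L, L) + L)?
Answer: 0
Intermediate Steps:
f(U, j) = 2*U
M(L) = 0 (M(L) = (4 - 4)/(2*L + L) = 0/((3*L)) = 0*(1/(3*L)) = 0)
(-(-38)*(-1 + 3))*M(-4) = -(-38)*(-1 + 3)*0 = -(-38)*2*0 = -19*(-4)*0 = 76*0 = 0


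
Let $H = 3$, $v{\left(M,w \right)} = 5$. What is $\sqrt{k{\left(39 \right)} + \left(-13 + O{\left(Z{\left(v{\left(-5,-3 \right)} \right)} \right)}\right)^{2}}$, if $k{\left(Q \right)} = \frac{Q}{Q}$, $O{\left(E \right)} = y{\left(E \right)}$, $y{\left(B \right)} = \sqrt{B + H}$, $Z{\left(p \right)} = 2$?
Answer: $\sqrt{175 - 26 \sqrt{5}} \approx 10.81$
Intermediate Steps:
$y{\left(B \right)} = \sqrt{3 + B}$ ($y{\left(B \right)} = \sqrt{B + 3} = \sqrt{3 + B}$)
$O{\left(E \right)} = \sqrt{3 + E}$
$k{\left(Q \right)} = 1$
$\sqrt{k{\left(39 \right)} + \left(-13 + O{\left(Z{\left(v{\left(-5,-3 \right)} \right)} \right)}\right)^{2}} = \sqrt{1 + \left(-13 + \sqrt{3 + 2}\right)^{2}} = \sqrt{1 + \left(-13 + \sqrt{5}\right)^{2}}$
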